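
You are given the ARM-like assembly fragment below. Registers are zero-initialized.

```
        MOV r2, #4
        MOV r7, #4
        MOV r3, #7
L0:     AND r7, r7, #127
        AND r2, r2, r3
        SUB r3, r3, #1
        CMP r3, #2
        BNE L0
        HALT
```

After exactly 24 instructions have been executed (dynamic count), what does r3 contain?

3

after MOV r2, #4: r2=4
after MOV r7, #4: r7=4
after MOV r3, #7: r3=7
after AND r7, r7, #127: r7=4&127=4
after AND r2, r2, r3: r2=4&7=4
after SUB r3, r3, #1: r3=7-1=6
CMP r3, #2  (cmp 6,2)
BNE L0: taken
after AND r7, r7, #127: r7=4&127=4
after AND r2, r2, r3: r2=4&6=4
after SUB r3, r3, #1: r3=6-1=5
CMP r3, #2  (cmp 5,2)
BNE L0: taken
after AND r7, r7, #127: r7=4&127=4
after AND r2, r2, r3: r2=4&5=4
after SUB r3, r3, #1: r3=5-1=4
CMP r3, #2  (cmp 4,2)
BNE L0: taken
after AND r7, r7, #127: r7=4&127=4
after AND r2, r2, r3: r2=4&4=4
after SUB r3, r3, #1: r3=4-1=3
CMP r3, #2  (cmp 3,2)
BNE L0: taken
after AND r7, r7, #127: r7=4&127=4
After step 24: r3 = 3.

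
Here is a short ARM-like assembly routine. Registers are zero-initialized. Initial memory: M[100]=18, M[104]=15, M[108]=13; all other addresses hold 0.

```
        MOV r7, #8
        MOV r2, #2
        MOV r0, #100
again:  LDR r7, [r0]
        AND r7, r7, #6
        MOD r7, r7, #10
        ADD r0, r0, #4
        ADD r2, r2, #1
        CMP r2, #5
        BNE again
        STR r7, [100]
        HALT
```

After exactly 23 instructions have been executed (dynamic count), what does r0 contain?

112

after MOV r7, #8: r7=8
after MOV r2, #2: r2=2
after MOV r0, #100: r0=100
after LDR r7, [r0]: r7=M[100]=18
after AND r7, r7, #6: r7=18&6=2
after MOD r7, r7, #10: r7=2%10=2
after ADD r0, r0, #4: r0=100+4=104
after ADD r2, r2, #1: r2=2+1=3
CMP r2, #5  (cmp 3,5)
BNE again: taken
after LDR r7, [r0]: r7=M[104]=15
after AND r7, r7, #6: r7=15&6=6
after MOD r7, r7, #10: r7=6%10=6
after ADD r0, r0, #4: r0=104+4=108
after ADD r2, r2, #1: r2=3+1=4
CMP r2, #5  (cmp 4,5)
BNE again: taken
after LDR r7, [r0]: r7=M[108]=13
after AND r7, r7, #6: r7=13&6=4
after MOD r7, r7, #10: r7=4%10=4
after ADD r0, r0, #4: r0=108+4=112
after ADD r2, r2, #1: r2=4+1=5
CMP r2, #5  (cmp 5,5)
After step 23: r0 = 112.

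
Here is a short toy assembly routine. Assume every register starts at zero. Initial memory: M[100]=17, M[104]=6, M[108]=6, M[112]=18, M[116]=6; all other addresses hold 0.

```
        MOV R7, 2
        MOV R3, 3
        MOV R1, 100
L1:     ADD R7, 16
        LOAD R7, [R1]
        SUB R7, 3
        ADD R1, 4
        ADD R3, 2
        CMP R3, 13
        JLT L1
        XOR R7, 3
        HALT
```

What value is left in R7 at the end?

MOV R7, 2 → R7=2
MOV R3, 3 → R3=3
MOV R1, 100 → R1=100
ADD R7, 16 → R7=2+16=18
LOAD R7, [R1] → R7=M[100]=17
SUB R7, 3 → R7=17-3=14
ADD R1, 4 → R1=100+4=104
ADD R3, 2 → R3=3+2=5
CMP R3, 13  (cmp 5,13)
JLT L1: taken
ADD R7, 16 → R7=14+16=30
LOAD R7, [R1] → R7=M[104]=6
SUB R7, 3 → R7=6-3=3
ADD R1, 4 → R1=104+4=108
ADD R3, 2 → R3=5+2=7
CMP R3, 13  (cmp 7,13)
JLT L1: taken
ADD R7, 16 → R7=3+16=19
LOAD R7, [R1] → R7=M[108]=6
SUB R7, 3 → R7=6-3=3
ADD R1, 4 → R1=108+4=112
ADD R3, 2 → R3=7+2=9
CMP R3, 13  (cmp 9,13)
JLT L1: taken
ADD R7, 16 → R7=3+16=19
LOAD R7, [R1] → R7=M[112]=18
SUB R7, 3 → R7=18-3=15
ADD R1, 4 → R1=112+4=116
ADD R3, 2 → R3=9+2=11
CMP R3, 13  (cmp 11,13)
JLT L1: taken
ADD R7, 16 → R7=15+16=31
LOAD R7, [R1] → R7=M[116]=6
SUB R7, 3 → R7=6-3=3
ADD R1, 4 → R1=116+4=120
ADD R3, 2 → R3=11+2=13
CMP R3, 13  (cmp 13,13)
JLT L1: not taken
XOR R7, 3 → R7=3^3=0
halt.

0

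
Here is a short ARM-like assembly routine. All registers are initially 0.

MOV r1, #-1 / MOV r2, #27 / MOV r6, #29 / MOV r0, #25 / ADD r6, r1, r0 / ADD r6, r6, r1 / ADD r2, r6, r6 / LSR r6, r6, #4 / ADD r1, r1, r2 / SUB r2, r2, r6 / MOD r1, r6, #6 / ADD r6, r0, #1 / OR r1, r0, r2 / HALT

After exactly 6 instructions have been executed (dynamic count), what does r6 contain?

23

r1=-1
r2=27
r6=29
r0=25
r6=(-1)+25=24
r6=24+(-1)=23
After step 6: r6 = 23.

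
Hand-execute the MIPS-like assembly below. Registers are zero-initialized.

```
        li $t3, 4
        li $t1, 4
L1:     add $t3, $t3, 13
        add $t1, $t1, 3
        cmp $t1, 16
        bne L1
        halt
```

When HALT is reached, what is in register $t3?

56

after li $t3, 4: $t3=4
after li $t1, 4: $t1=4
after add $t3, $t3, 13: $t3=4+13=17
after add $t1, $t1, 3: $t1=4+3=7
cmp $t1, 16  (cmp 7,16)
bne L1: taken
after add $t3, $t3, 13: $t3=17+13=30
after add $t1, $t1, 3: $t1=7+3=10
cmp $t1, 16  (cmp 10,16)
bne L1: taken
after add $t3, $t3, 13: $t3=30+13=43
after add $t1, $t1, 3: $t1=10+3=13
cmp $t1, 16  (cmp 13,16)
bne L1: taken
after add $t3, $t3, 13: $t3=43+13=56
after add $t1, $t1, 3: $t1=13+3=16
cmp $t1, 16  (cmp 16,16)
bne L1: not taken
halt.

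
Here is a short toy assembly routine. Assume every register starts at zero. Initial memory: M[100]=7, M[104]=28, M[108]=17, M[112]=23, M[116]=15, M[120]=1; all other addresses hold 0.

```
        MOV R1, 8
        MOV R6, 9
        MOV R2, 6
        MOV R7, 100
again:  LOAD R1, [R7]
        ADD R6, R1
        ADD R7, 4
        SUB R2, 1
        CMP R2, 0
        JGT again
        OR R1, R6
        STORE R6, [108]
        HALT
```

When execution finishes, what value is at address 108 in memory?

100

after MOV R1, 8: R1=8
after MOV R6, 9: R6=9
after MOV R2, 6: R2=6
after MOV R7, 100: R7=100
after LOAD R1, [R7]: R1=M[100]=7
after ADD R6, R1: R6=9+7=16
after ADD R7, 4: R7=100+4=104
after SUB R2, 1: R2=6-1=5
CMP R2, 0  (cmp 5,0)
JGT again: taken
after LOAD R1, [R7]: R1=M[104]=28
after ADD R6, R1: R6=16+28=44
after ADD R7, 4: R7=104+4=108
after SUB R2, 1: R2=5-1=4
CMP R2, 0  (cmp 4,0)
JGT again: taken
after LOAD R1, [R7]: R1=M[108]=17
after ADD R6, R1: R6=44+17=61
after ADD R7, 4: R7=108+4=112
after SUB R2, 1: R2=4-1=3
CMP R2, 0  (cmp 3,0)
JGT again: taken
after LOAD R1, [R7]: R1=M[112]=23
after ADD R6, R1: R6=61+23=84
after ADD R7, 4: R7=112+4=116
after SUB R2, 1: R2=3-1=2
CMP R2, 0  (cmp 2,0)
JGT again: taken
after LOAD R1, [R7]: R1=M[116]=15
after ADD R6, R1: R6=84+15=99
after ADD R7, 4: R7=116+4=120
after SUB R2, 1: R2=2-1=1
CMP R2, 0  (cmp 1,0)
JGT again: taken
after LOAD R1, [R7]: R1=M[120]=1
after ADD R6, R1: R6=99+1=100
after ADD R7, 4: R7=120+4=124
after SUB R2, 1: R2=1-1=0
CMP R2, 0  (cmp 0,0)
JGT again: not taken
after OR R1, R6: R1=1|100=101
STORE R6, [108] → M[108]=100
halt.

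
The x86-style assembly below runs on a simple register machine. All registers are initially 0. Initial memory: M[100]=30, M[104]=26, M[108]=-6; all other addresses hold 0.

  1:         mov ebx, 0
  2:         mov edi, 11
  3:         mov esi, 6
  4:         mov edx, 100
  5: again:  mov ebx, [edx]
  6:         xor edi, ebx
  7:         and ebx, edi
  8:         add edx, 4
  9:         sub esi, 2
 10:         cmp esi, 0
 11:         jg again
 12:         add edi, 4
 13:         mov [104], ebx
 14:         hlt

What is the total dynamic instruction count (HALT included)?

after mov ebx, 0: ebx=0
after mov edi, 11: edi=11
after mov esi, 6: esi=6
after mov edx, 100: edx=100
after mov ebx, [edx]: ebx=M[100]=30
after xor edi, ebx: edi=11^30=21
after and ebx, edi: ebx=30&21=20
after add edx, 4: edx=100+4=104
after sub esi, 2: esi=6-2=4
cmp esi, 0  (cmp 4,0)
jg again: taken
after mov ebx, [edx]: ebx=M[104]=26
after xor edi, ebx: edi=21^26=15
after and ebx, edi: ebx=26&15=10
after add edx, 4: edx=104+4=108
after sub esi, 2: esi=4-2=2
cmp esi, 0  (cmp 2,0)
jg again: taken
after mov ebx, [edx]: ebx=M[108]=-6
after xor edi, ebx: edi=15^(-6)=-11
after and ebx, edi: ebx=(-6)&(-11)=-16
after add edx, 4: edx=108+4=112
after sub esi, 2: esi=2-2=0
cmp esi, 0  (cmp 0,0)
jg again: not taken
after add edi, 4: edi=(-11)+4=-7
mov [104], ebx → M[104]=-16
halt.
Total executed instructions: 28.

28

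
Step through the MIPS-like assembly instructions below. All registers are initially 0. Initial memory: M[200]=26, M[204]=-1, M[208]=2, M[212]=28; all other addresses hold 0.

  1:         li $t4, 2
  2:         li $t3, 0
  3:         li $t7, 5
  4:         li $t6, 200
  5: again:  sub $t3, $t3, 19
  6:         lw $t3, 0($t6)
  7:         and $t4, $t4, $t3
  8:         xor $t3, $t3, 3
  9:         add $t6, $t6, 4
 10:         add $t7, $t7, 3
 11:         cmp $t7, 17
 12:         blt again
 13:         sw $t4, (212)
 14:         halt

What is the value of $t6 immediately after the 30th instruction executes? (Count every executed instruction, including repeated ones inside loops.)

$t4=2
$t3=0
$t7=5
$t6=200
$t3=0-19=-19
$t3=M[200]=26
$t4=2&26=2
$t3=26^3=25
$t6=200+4=204
$t7=5+3=8
cmp $t7, 17  (cmp 8,17)
blt again: taken
$t3=25-19=6
$t3=M[204]=-1
$t4=2&(-1)=2
$t3=(-1)^3=-4
$t6=204+4=208
$t7=8+3=11
cmp $t7, 17  (cmp 11,17)
blt again: taken
$t3=(-4)-19=-23
$t3=M[208]=2
$t4=2&2=2
$t3=2^3=1
$t6=208+4=212
$t7=11+3=14
cmp $t7, 17  (cmp 14,17)
blt again: taken
$t3=1-19=-18
$t3=M[212]=28
After step 30: $t6 = 212.

212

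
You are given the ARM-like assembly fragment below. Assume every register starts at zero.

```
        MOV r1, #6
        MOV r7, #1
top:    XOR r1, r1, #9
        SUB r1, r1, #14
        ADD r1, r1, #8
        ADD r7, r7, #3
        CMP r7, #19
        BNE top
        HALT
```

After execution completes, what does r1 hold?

-46

r1=6
r7=1
r1=6^9=15
r1=15-14=1
r1=1+8=9
r7=1+3=4
CMP r7, #19  (cmp 4,19)
BNE top: taken
r1=9^9=0
r1=0-14=-14
r1=(-14)+8=-6
r7=4+3=7
CMP r7, #19  (cmp 7,19)
BNE top: taken
r1=(-6)^9=-13
r1=(-13)-14=-27
r1=(-27)+8=-19
r7=7+3=10
CMP r7, #19  (cmp 10,19)
BNE top: taken
r1=(-19)^9=-28
r1=(-28)-14=-42
r1=(-42)+8=-34
r7=10+3=13
CMP r7, #19  (cmp 13,19)
BNE top: taken
r1=(-34)^9=-41
r1=(-41)-14=-55
r1=(-55)+8=-47
r7=13+3=16
CMP r7, #19  (cmp 16,19)
BNE top: taken
r1=(-47)^9=-40
r1=(-40)-14=-54
r1=(-54)+8=-46
r7=16+3=19
CMP r7, #19  (cmp 19,19)
BNE top: not taken
halt.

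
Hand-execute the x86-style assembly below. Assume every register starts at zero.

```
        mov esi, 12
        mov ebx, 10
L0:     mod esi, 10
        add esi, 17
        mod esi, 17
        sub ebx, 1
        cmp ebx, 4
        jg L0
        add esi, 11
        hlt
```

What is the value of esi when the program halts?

after mov esi, 12: esi=12
after mov ebx, 10: ebx=10
after mod esi, 10: esi=12%10=2
after add esi, 17: esi=2+17=19
after mod esi, 17: esi=19%17=2
after sub ebx, 1: ebx=10-1=9
cmp ebx, 4  (cmp 9,4)
jg L0: taken
after mod esi, 10: esi=2%10=2
after add esi, 17: esi=2+17=19
after mod esi, 17: esi=19%17=2
after sub ebx, 1: ebx=9-1=8
cmp ebx, 4  (cmp 8,4)
jg L0: taken
after mod esi, 10: esi=2%10=2
after add esi, 17: esi=2+17=19
after mod esi, 17: esi=19%17=2
after sub ebx, 1: ebx=8-1=7
cmp ebx, 4  (cmp 7,4)
jg L0: taken
after mod esi, 10: esi=2%10=2
after add esi, 17: esi=2+17=19
after mod esi, 17: esi=19%17=2
after sub ebx, 1: ebx=7-1=6
cmp ebx, 4  (cmp 6,4)
jg L0: taken
after mod esi, 10: esi=2%10=2
after add esi, 17: esi=2+17=19
after mod esi, 17: esi=19%17=2
after sub ebx, 1: ebx=6-1=5
cmp ebx, 4  (cmp 5,4)
jg L0: taken
after mod esi, 10: esi=2%10=2
after add esi, 17: esi=2+17=19
after mod esi, 17: esi=19%17=2
after sub ebx, 1: ebx=5-1=4
cmp ebx, 4  (cmp 4,4)
jg L0: not taken
after add esi, 11: esi=2+11=13
halt.

13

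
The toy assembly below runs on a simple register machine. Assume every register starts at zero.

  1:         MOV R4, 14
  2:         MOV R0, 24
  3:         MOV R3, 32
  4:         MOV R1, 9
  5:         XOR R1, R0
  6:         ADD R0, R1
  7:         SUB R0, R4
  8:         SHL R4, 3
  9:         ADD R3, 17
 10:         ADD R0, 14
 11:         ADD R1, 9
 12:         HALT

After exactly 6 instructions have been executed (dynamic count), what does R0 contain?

41

MOV R4, 14 → R4=14
MOV R0, 24 → R0=24
MOV R3, 32 → R3=32
MOV R1, 9 → R1=9
XOR R1, R0 → R1=9^24=17
ADD R0, R1 → R0=24+17=41
After step 6: R0 = 41.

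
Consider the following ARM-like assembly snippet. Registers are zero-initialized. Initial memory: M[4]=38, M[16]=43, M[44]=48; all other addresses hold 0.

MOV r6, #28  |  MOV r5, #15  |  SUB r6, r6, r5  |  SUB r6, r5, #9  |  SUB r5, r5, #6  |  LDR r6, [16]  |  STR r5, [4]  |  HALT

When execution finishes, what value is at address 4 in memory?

9

after MOV r6, #28: r6=28
after MOV r5, #15: r5=15
after SUB r6, r6, r5: r6=28-15=13
after SUB r6, r5, #9: r6=15-9=6
after SUB r5, r5, #6: r5=15-6=9
after LDR r6, [16]: r6=M[16]=43
STR r5, [4] → M[4]=9
halt.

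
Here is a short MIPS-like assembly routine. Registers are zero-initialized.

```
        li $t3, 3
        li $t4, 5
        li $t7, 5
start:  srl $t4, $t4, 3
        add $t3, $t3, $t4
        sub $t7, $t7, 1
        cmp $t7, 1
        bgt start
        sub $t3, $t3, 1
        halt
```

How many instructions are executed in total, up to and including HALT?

25

li $t3, 3 → $t3=3
li $t4, 5 → $t4=5
li $t7, 5 → $t7=5
srl $t4, $t4, 3 → $t4=5>>3=0
add $t3, $t3, $t4 → $t3=3+0=3
sub $t7, $t7, 1 → $t7=5-1=4
cmp $t7, 1  (cmp 4,1)
bgt start: taken
srl $t4, $t4, 3 → $t4=0>>3=0
add $t3, $t3, $t4 → $t3=3+0=3
sub $t7, $t7, 1 → $t7=4-1=3
cmp $t7, 1  (cmp 3,1)
bgt start: taken
srl $t4, $t4, 3 → $t4=0>>3=0
add $t3, $t3, $t4 → $t3=3+0=3
sub $t7, $t7, 1 → $t7=3-1=2
cmp $t7, 1  (cmp 2,1)
bgt start: taken
srl $t4, $t4, 3 → $t4=0>>3=0
add $t3, $t3, $t4 → $t3=3+0=3
sub $t7, $t7, 1 → $t7=2-1=1
cmp $t7, 1  (cmp 1,1)
bgt start: not taken
sub $t3, $t3, 1 → $t3=3-1=2
halt.
Total executed instructions: 25.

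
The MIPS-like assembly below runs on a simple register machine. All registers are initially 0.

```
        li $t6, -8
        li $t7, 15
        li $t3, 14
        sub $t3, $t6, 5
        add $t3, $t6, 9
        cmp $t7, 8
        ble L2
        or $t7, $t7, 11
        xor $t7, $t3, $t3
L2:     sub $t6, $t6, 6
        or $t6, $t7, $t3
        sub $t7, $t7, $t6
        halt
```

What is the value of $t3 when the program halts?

1

li $t6, -8 → $t6=-8
li $t7, 15 → $t7=15
li $t3, 14 → $t3=14
sub $t3, $t6, 5 → $t3=(-8)-5=-13
add $t3, $t6, 9 → $t3=(-8)+9=1
cmp $t7, 8  (cmp 15,8)
ble L2: not taken
or $t7, $t7, 11 → $t7=15|11=15
xor $t7, $t3, $t3 → $t7=1^1=0
sub $t6, $t6, 6 → $t6=(-8)-6=-14
or $t6, $t7, $t3 → $t6=0|1=1
sub $t7, $t7, $t6 → $t7=0-1=-1
halt.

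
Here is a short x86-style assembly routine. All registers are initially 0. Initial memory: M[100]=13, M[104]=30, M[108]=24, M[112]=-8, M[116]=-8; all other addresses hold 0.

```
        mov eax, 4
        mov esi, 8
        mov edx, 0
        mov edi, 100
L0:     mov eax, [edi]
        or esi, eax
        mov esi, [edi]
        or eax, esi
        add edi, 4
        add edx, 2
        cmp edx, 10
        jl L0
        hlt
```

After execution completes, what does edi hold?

120

eax=4
esi=8
edx=0
edi=100
eax=M[100]=13
esi=8|13=13
esi=M[100]=13
eax=13|13=13
edi=100+4=104
edx=0+2=2
cmp edx, 10  (cmp 2,10)
jl L0: taken
eax=M[104]=30
esi=13|30=31
esi=M[104]=30
eax=30|30=30
edi=104+4=108
edx=2+2=4
cmp edx, 10  (cmp 4,10)
jl L0: taken
eax=M[108]=24
esi=30|24=30
esi=M[108]=24
eax=24|24=24
edi=108+4=112
edx=4+2=6
cmp edx, 10  (cmp 6,10)
jl L0: taken
eax=M[112]=-8
esi=24|(-8)=-8
esi=M[112]=-8
eax=(-8)|(-8)=-8
edi=112+4=116
edx=6+2=8
cmp edx, 10  (cmp 8,10)
jl L0: taken
eax=M[116]=-8
esi=(-8)|(-8)=-8
esi=M[116]=-8
eax=(-8)|(-8)=-8
edi=116+4=120
edx=8+2=10
cmp edx, 10  (cmp 10,10)
jl L0: not taken
halt.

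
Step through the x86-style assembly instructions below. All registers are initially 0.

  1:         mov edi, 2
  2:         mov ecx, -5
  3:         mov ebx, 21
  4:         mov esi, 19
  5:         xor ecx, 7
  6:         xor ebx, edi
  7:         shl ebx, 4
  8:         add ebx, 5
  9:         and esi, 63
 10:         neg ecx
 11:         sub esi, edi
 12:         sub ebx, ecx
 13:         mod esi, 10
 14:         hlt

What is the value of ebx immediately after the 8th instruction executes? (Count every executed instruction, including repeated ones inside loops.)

after mov edi, 2: edi=2
after mov ecx, -5: ecx=-5
after mov ebx, 21: ebx=21
after mov esi, 19: esi=19
after xor ecx, 7: ecx=(-5)^7=-4
after xor ebx, edi: ebx=21^2=23
after shl ebx, 4: ebx=23<<4=368
after add ebx, 5: ebx=368+5=373
After step 8: ebx = 373.

373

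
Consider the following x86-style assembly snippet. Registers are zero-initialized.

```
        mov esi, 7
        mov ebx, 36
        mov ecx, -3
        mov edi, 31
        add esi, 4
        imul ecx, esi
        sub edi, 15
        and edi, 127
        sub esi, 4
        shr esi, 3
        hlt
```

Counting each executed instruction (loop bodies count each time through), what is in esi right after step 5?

esi=7
ebx=36
ecx=-3
edi=31
esi=7+4=11
After step 5: esi = 11.

11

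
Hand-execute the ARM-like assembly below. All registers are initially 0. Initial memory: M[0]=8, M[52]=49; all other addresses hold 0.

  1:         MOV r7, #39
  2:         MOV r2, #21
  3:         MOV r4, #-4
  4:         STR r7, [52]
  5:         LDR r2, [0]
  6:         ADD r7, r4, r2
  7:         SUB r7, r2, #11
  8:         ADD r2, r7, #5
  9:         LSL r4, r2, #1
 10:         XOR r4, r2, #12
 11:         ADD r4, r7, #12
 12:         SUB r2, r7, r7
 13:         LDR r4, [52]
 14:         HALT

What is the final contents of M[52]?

39

r7=39
r2=21
r4=-4
STR r7, [52] → M[52]=39
r2=M[0]=8
r7=(-4)+8=4
r7=8-11=-3
r2=(-3)+5=2
r4=2<<1=4
r4=2^12=14
r4=(-3)+12=9
r2=(-3)-(-3)=0
r4=M[52]=39
halt.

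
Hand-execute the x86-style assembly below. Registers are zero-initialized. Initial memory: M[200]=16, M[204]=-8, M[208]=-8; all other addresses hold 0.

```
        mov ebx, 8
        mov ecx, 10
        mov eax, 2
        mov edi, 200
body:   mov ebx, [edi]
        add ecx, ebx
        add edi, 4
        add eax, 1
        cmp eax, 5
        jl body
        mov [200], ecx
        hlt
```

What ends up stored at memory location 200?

after mov ebx, 8: ebx=8
after mov ecx, 10: ecx=10
after mov eax, 2: eax=2
after mov edi, 200: edi=200
after mov ebx, [edi]: ebx=M[200]=16
after add ecx, ebx: ecx=10+16=26
after add edi, 4: edi=200+4=204
after add eax, 1: eax=2+1=3
cmp eax, 5  (cmp 3,5)
jl body: taken
after mov ebx, [edi]: ebx=M[204]=-8
after add ecx, ebx: ecx=26+(-8)=18
after add edi, 4: edi=204+4=208
after add eax, 1: eax=3+1=4
cmp eax, 5  (cmp 4,5)
jl body: taken
after mov ebx, [edi]: ebx=M[208]=-8
after add ecx, ebx: ecx=18+(-8)=10
after add edi, 4: edi=208+4=212
after add eax, 1: eax=4+1=5
cmp eax, 5  (cmp 5,5)
jl body: not taken
mov [200], ecx → M[200]=10
halt.

10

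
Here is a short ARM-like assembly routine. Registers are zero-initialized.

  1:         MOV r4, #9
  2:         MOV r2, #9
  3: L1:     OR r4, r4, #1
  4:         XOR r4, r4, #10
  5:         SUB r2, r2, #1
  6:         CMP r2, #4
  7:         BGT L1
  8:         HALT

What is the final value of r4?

3

MOV r4, #9 → r4=9
MOV r2, #9 → r2=9
OR r4, r4, #1 → r4=9|1=9
XOR r4, r4, #10 → r4=9^10=3
SUB r2, r2, #1 → r2=9-1=8
CMP r2, #4  (cmp 8,4)
BGT L1: taken
OR r4, r4, #1 → r4=3|1=3
XOR r4, r4, #10 → r4=3^10=9
SUB r2, r2, #1 → r2=8-1=7
CMP r2, #4  (cmp 7,4)
BGT L1: taken
OR r4, r4, #1 → r4=9|1=9
XOR r4, r4, #10 → r4=9^10=3
SUB r2, r2, #1 → r2=7-1=6
CMP r2, #4  (cmp 6,4)
BGT L1: taken
OR r4, r4, #1 → r4=3|1=3
XOR r4, r4, #10 → r4=3^10=9
SUB r2, r2, #1 → r2=6-1=5
CMP r2, #4  (cmp 5,4)
BGT L1: taken
OR r4, r4, #1 → r4=9|1=9
XOR r4, r4, #10 → r4=9^10=3
SUB r2, r2, #1 → r2=5-1=4
CMP r2, #4  (cmp 4,4)
BGT L1: not taken
halt.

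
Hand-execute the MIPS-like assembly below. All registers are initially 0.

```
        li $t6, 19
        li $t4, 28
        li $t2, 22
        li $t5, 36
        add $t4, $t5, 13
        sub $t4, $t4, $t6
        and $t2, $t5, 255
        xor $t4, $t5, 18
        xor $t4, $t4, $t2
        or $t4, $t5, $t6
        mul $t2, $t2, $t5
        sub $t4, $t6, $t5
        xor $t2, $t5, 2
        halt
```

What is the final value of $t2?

after li $t6, 19: $t6=19
after li $t4, 28: $t4=28
after li $t2, 22: $t2=22
after li $t5, 36: $t5=36
after add $t4, $t5, 13: $t4=36+13=49
after sub $t4, $t4, $t6: $t4=49-19=30
after and $t2, $t5, 255: $t2=36&255=36
after xor $t4, $t5, 18: $t4=36^18=54
after xor $t4, $t4, $t2: $t4=54^36=18
after or $t4, $t5, $t6: $t4=36|19=55
after mul $t2, $t2, $t5: $t2=36*36=1296
after sub $t4, $t6, $t5: $t4=19-36=-17
after xor $t2, $t5, 2: $t2=36^2=38
halt.

38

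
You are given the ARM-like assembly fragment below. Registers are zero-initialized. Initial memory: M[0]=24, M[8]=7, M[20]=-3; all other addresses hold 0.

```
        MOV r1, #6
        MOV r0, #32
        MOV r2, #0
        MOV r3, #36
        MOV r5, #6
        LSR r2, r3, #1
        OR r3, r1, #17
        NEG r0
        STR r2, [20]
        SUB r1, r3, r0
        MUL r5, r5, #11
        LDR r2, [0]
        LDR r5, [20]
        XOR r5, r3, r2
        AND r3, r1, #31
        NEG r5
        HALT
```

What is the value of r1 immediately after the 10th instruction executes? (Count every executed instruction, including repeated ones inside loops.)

after MOV r1, #6: r1=6
after MOV r0, #32: r0=32
after MOV r2, #0: r2=0
after MOV r3, #36: r3=36
after MOV r5, #6: r5=6
after LSR r2, r3, #1: r2=36>>1=18
after OR r3, r1, #17: r3=6|17=23
after NEG r0: r0=-(32)=-32
STR r2, [20] → M[20]=18
after SUB r1, r3, r0: r1=23-(-32)=55
After step 10: r1 = 55.

55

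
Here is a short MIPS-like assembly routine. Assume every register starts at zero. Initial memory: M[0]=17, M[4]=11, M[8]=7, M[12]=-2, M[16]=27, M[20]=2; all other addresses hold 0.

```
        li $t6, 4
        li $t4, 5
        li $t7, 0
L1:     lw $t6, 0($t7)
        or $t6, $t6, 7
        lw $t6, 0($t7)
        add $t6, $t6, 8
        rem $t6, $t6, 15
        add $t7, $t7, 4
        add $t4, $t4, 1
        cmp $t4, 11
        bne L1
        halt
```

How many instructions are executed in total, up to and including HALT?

58

li $t6, 4 → $t6=4
li $t4, 5 → $t4=5
li $t7, 0 → $t7=0
lw $t6, 0($t7) → $t6=M[0]=17
or $t6, $t6, 7 → $t6=17|7=23
lw $t6, 0($t7) → $t6=M[0]=17
add $t6, $t6, 8 → $t6=17+8=25
rem $t6, $t6, 15 → $t6=25%15=10
add $t7, $t7, 4 → $t7=0+4=4
add $t4, $t4, 1 → $t4=5+1=6
cmp $t4, 11  (cmp 6,11)
bne L1: taken
lw $t6, 0($t7) → $t6=M[4]=11
or $t6, $t6, 7 → $t6=11|7=15
lw $t6, 0($t7) → $t6=M[4]=11
add $t6, $t6, 8 → $t6=11+8=19
rem $t6, $t6, 15 → $t6=19%15=4
add $t7, $t7, 4 → $t7=4+4=8
add $t4, $t4, 1 → $t4=6+1=7
cmp $t4, 11  (cmp 7,11)
bne L1: taken
lw $t6, 0($t7) → $t6=M[8]=7
or $t6, $t6, 7 → $t6=7|7=7
lw $t6, 0($t7) → $t6=M[8]=7
add $t6, $t6, 8 → $t6=7+8=15
rem $t6, $t6, 15 → $t6=15%15=0
add $t7, $t7, 4 → $t7=8+4=12
add $t4, $t4, 1 → $t4=7+1=8
cmp $t4, 11  (cmp 8,11)
bne L1: taken
lw $t6, 0($t7) → $t6=M[12]=-2
or $t6, $t6, 7 → $t6=(-2)|7=-1
lw $t6, 0($t7) → $t6=M[12]=-2
add $t6, $t6, 8 → $t6=(-2)+8=6
rem $t6, $t6, 15 → $t6=6%15=6
add $t7, $t7, 4 → $t7=12+4=16
add $t4, $t4, 1 → $t4=8+1=9
cmp $t4, 11  (cmp 9,11)
bne L1: taken
lw $t6, 0($t7) → $t6=M[16]=27
or $t6, $t6, 7 → $t6=27|7=31
lw $t6, 0($t7) → $t6=M[16]=27
add $t6, $t6, 8 → $t6=27+8=35
rem $t6, $t6, 15 → $t6=35%15=5
add $t7, $t7, 4 → $t7=16+4=20
add $t4, $t4, 1 → $t4=9+1=10
cmp $t4, 11  (cmp 10,11)
bne L1: taken
lw $t6, 0($t7) → $t6=M[20]=2
or $t6, $t6, 7 → $t6=2|7=7
lw $t6, 0($t7) → $t6=M[20]=2
add $t6, $t6, 8 → $t6=2+8=10
rem $t6, $t6, 15 → $t6=10%15=10
add $t7, $t7, 4 → $t7=20+4=24
add $t4, $t4, 1 → $t4=10+1=11
cmp $t4, 11  (cmp 11,11)
bne L1: not taken
halt.
Total executed instructions: 58.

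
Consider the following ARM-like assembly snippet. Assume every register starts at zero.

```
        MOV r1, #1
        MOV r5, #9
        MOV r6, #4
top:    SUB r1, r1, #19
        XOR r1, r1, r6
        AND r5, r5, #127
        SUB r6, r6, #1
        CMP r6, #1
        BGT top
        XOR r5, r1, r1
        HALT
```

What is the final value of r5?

after MOV r1, #1: r1=1
after MOV r5, #9: r5=9
after MOV r6, #4: r6=4
after SUB r1, r1, #19: r1=1-19=-18
after XOR r1, r1, r6: r1=(-18)^4=-22
after AND r5, r5, #127: r5=9&127=9
after SUB r6, r6, #1: r6=4-1=3
CMP r6, #1  (cmp 3,1)
BGT top: taken
after SUB r1, r1, #19: r1=(-22)-19=-41
after XOR r1, r1, r6: r1=(-41)^3=-44
after AND r5, r5, #127: r5=9&127=9
after SUB r6, r6, #1: r6=3-1=2
CMP r6, #1  (cmp 2,1)
BGT top: taken
after SUB r1, r1, #19: r1=(-44)-19=-63
after XOR r1, r1, r6: r1=(-63)^2=-61
after AND r5, r5, #127: r5=9&127=9
after SUB r6, r6, #1: r6=2-1=1
CMP r6, #1  (cmp 1,1)
BGT top: not taken
after XOR r5, r1, r1: r5=(-61)^(-61)=0
halt.

0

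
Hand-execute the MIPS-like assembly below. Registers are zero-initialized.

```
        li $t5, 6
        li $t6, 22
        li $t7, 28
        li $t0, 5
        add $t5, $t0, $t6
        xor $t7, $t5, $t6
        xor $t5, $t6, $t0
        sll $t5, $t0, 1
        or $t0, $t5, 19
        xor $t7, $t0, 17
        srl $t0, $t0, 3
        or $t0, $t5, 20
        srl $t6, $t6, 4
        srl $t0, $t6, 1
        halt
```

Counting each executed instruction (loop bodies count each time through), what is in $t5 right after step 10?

10

after li $t5, 6: $t5=6
after li $t6, 22: $t6=22
after li $t7, 28: $t7=28
after li $t0, 5: $t0=5
after add $t5, $t0, $t6: $t5=5+22=27
after xor $t7, $t5, $t6: $t7=27^22=13
after xor $t5, $t6, $t0: $t5=22^5=19
after sll $t5, $t0, 1: $t5=5<<1=10
after or $t0, $t5, 19: $t0=10|19=27
after xor $t7, $t0, 17: $t7=27^17=10
After step 10: $t5 = 10.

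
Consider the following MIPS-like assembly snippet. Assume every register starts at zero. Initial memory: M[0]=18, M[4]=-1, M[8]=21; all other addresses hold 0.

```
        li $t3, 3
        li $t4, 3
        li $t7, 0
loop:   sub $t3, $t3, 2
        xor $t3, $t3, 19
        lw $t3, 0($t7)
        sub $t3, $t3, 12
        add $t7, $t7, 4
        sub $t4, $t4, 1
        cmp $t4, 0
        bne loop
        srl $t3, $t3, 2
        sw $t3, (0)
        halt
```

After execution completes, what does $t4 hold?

$t3=3
$t4=3
$t7=0
$t3=3-2=1
$t3=1^19=18
$t3=M[0]=18
$t3=18-12=6
$t7=0+4=4
$t4=3-1=2
cmp $t4, 0  (cmp 2,0)
bne loop: taken
$t3=6-2=4
$t3=4^19=23
$t3=M[4]=-1
$t3=(-1)-12=-13
$t7=4+4=8
$t4=2-1=1
cmp $t4, 0  (cmp 1,0)
bne loop: taken
$t3=(-13)-2=-15
$t3=(-15)^19=-30
$t3=M[8]=21
$t3=21-12=9
$t7=8+4=12
$t4=1-1=0
cmp $t4, 0  (cmp 0,0)
bne loop: not taken
$t3=9>>2=2
sw $t3, (0) → M[0]=2
halt.

0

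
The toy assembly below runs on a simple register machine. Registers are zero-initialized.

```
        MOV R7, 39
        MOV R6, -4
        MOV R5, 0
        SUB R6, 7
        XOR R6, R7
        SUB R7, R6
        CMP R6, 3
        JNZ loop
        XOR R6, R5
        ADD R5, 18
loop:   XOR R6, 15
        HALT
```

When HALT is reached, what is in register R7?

after MOV R7, 39: R7=39
after MOV R6, -4: R6=-4
after MOV R5, 0: R5=0
after SUB R6, 7: R6=(-4)-7=-11
after XOR R6, R7: R6=(-11)^39=-46
after SUB R7, R6: R7=39-(-46)=85
CMP R6, 3  (cmp -46,3)
JNZ loop: taken
after XOR R6, 15: R6=(-46)^15=-35
halt.

85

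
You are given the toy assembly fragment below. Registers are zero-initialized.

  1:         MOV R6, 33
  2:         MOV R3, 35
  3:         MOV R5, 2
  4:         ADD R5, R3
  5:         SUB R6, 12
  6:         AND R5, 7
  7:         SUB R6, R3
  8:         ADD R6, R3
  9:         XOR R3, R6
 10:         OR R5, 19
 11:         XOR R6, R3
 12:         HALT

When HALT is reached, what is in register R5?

R6=33
R3=35
R5=2
R5=2+35=37
R6=33-12=21
R5=37&7=5
R6=21-35=-14
R6=(-14)+35=21
R3=35^21=54
R5=5|19=23
R6=21^54=35
halt.

23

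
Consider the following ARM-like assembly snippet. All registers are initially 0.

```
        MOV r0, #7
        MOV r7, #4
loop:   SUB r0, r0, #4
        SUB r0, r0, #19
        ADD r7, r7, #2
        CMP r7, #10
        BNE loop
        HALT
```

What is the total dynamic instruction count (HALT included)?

18

after MOV r0, #7: r0=7
after MOV r7, #4: r7=4
after SUB r0, r0, #4: r0=7-4=3
after SUB r0, r0, #19: r0=3-19=-16
after ADD r7, r7, #2: r7=4+2=6
CMP r7, #10  (cmp 6,10)
BNE loop: taken
after SUB r0, r0, #4: r0=(-16)-4=-20
after SUB r0, r0, #19: r0=(-20)-19=-39
after ADD r7, r7, #2: r7=6+2=8
CMP r7, #10  (cmp 8,10)
BNE loop: taken
after SUB r0, r0, #4: r0=(-39)-4=-43
after SUB r0, r0, #19: r0=(-43)-19=-62
after ADD r7, r7, #2: r7=8+2=10
CMP r7, #10  (cmp 10,10)
BNE loop: not taken
halt.
Total executed instructions: 18.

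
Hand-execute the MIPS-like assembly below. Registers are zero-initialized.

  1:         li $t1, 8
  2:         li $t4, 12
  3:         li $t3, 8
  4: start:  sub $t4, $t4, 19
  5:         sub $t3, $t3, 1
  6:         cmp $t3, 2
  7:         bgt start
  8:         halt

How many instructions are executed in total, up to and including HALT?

28

after li $t1, 8: $t1=8
after li $t4, 12: $t4=12
after li $t3, 8: $t3=8
after sub $t4, $t4, 19: $t4=12-19=-7
after sub $t3, $t3, 1: $t3=8-1=7
cmp $t3, 2  (cmp 7,2)
bgt start: taken
after sub $t4, $t4, 19: $t4=(-7)-19=-26
after sub $t3, $t3, 1: $t3=7-1=6
cmp $t3, 2  (cmp 6,2)
bgt start: taken
after sub $t4, $t4, 19: $t4=(-26)-19=-45
after sub $t3, $t3, 1: $t3=6-1=5
cmp $t3, 2  (cmp 5,2)
bgt start: taken
after sub $t4, $t4, 19: $t4=(-45)-19=-64
after sub $t3, $t3, 1: $t3=5-1=4
cmp $t3, 2  (cmp 4,2)
bgt start: taken
after sub $t4, $t4, 19: $t4=(-64)-19=-83
after sub $t3, $t3, 1: $t3=4-1=3
cmp $t3, 2  (cmp 3,2)
bgt start: taken
after sub $t4, $t4, 19: $t4=(-83)-19=-102
after sub $t3, $t3, 1: $t3=3-1=2
cmp $t3, 2  (cmp 2,2)
bgt start: not taken
halt.
Total executed instructions: 28.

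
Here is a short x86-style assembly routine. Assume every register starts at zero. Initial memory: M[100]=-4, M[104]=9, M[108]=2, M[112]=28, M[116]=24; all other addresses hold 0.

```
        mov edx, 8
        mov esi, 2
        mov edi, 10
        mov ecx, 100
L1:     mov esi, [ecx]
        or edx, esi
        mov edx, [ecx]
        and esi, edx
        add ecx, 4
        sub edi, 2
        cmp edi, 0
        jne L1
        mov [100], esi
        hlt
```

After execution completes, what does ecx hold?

mov edx, 8 → edx=8
mov esi, 2 → esi=2
mov edi, 10 → edi=10
mov ecx, 100 → ecx=100
mov esi, [ecx] → esi=M[100]=-4
or edx, esi → edx=8|(-4)=-4
mov edx, [ecx] → edx=M[100]=-4
and esi, edx → esi=(-4)&(-4)=-4
add ecx, 4 → ecx=100+4=104
sub edi, 2 → edi=10-2=8
cmp edi, 0  (cmp 8,0)
jne L1: taken
mov esi, [ecx] → esi=M[104]=9
or edx, esi → edx=(-4)|9=-3
mov edx, [ecx] → edx=M[104]=9
and esi, edx → esi=9&9=9
add ecx, 4 → ecx=104+4=108
sub edi, 2 → edi=8-2=6
cmp edi, 0  (cmp 6,0)
jne L1: taken
mov esi, [ecx] → esi=M[108]=2
or edx, esi → edx=9|2=11
mov edx, [ecx] → edx=M[108]=2
and esi, edx → esi=2&2=2
add ecx, 4 → ecx=108+4=112
sub edi, 2 → edi=6-2=4
cmp edi, 0  (cmp 4,0)
jne L1: taken
mov esi, [ecx] → esi=M[112]=28
or edx, esi → edx=2|28=30
mov edx, [ecx] → edx=M[112]=28
and esi, edx → esi=28&28=28
add ecx, 4 → ecx=112+4=116
sub edi, 2 → edi=4-2=2
cmp edi, 0  (cmp 2,0)
jne L1: taken
mov esi, [ecx] → esi=M[116]=24
or edx, esi → edx=28|24=28
mov edx, [ecx] → edx=M[116]=24
and esi, edx → esi=24&24=24
add ecx, 4 → ecx=116+4=120
sub edi, 2 → edi=2-2=0
cmp edi, 0  (cmp 0,0)
jne L1: not taken
mov [100], esi → M[100]=24
halt.

120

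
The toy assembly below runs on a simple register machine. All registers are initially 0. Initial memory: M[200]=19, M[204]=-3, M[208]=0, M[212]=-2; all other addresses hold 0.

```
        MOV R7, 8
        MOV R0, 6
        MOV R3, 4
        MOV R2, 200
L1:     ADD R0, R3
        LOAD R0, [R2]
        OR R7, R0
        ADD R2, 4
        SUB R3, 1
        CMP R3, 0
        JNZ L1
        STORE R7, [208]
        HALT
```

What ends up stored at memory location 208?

-1

MOV R7, 8 → R7=8
MOV R0, 6 → R0=6
MOV R3, 4 → R3=4
MOV R2, 200 → R2=200
ADD R0, R3 → R0=6+4=10
LOAD R0, [R2] → R0=M[200]=19
OR R7, R0 → R7=8|19=27
ADD R2, 4 → R2=200+4=204
SUB R3, 1 → R3=4-1=3
CMP R3, 0  (cmp 3,0)
JNZ L1: taken
ADD R0, R3 → R0=19+3=22
LOAD R0, [R2] → R0=M[204]=-3
OR R7, R0 → R7=27|(-3)=-1
ADD R2, 4 → R2=204+4=208
SUB R3, 1 → R3=3-1=2
CMP R3, 0  (cmp 2,0)
JNZ L1: taken
ADD R0, R3 → R0=(-3)+2=-1
LOAD R0, [R2] → R0=M[208]=0
OR R7, R0 → R7=(-1)|0=-1
ADD R2, 4 → R2=208+4=212
SUB R3, 1 → R3=2-1=1
CMP R3, 0  (cmp 1,0)
JNZ L1: taken
ADD R0, R3 → R0=0+1=1
LOAD R0, [R2] → R0=M[212]=-2
OR R7, R0 → R7=(-1)|(-2)=-1
ADD R2, 4 → R2=212+4=216
SUB R3, 1 → R3=1-1=0
CMP R3, 0  (cmp 0,0)
JNZ L1: not taken
STORE R7, [208] → M[208]=-1
halt.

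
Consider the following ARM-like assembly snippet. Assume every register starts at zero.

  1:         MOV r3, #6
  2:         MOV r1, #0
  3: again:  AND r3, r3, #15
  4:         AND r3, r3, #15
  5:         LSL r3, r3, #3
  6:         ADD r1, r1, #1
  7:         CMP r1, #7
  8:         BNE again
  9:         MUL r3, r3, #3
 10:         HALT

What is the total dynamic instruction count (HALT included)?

46

after MOV r3, #6: r3=6
after MOV r1, #0: r1=0
after AND r3, r3, #15: r3=6&15=6
after AND r3, r3, #15: r3=6&15=6
after LSL r3, r3, #3: r3=6<<3=48
after ADD r1, r1, #1: r1=0+1=1
CMP r1, #7  (cmp 1,7)
BNE again: taken
after AND r3, r3, #15: r3=48&15=0
after AND r3, r3, #15: r3=0&15=0
after LSL r3, r3, #3: r3=0<<3=0
after ADD r1, r1, #1: r1=1+1=2
CMP r1, #7  (cmp 2,7)
BNE again: taken
after AND r3, r3, #15: r3=0&15=0
after AND r3, r3, #15: r3=0&15=0
after LSL r3, r3, #3: r3=0<<3=0
after ADD r1, r1, #1: r1=2+1=3
CMP r1, #7  (cmp 3,7)
BNE again: taken
after AND r3, r3, #15: r3=0&15=0
after AND r3, r3, #15: r3=0&15=0
after LSL r3, r3, #3: r3=0<<3=0
after ADD r1, r1, #1: r1=3+1=4
CMP r1, #7  (cmp 4,7)
BNE again: taken
after AND r3, r3, #15: r3=0&15=0
after AND r3, r3, #15: r3=0&15=0
after LSL r3, r3, #3: r3=0<<3=0
after ADD r1, r1, #1: r1=4+1=5
CMP r1, #7  (cmp 5,7)
BNE again: taken
after AND r3, r3, #15: r3=0&15=0
after AND r3, r3, #15: r3=0&15=0
after LSL r3, r3, #3: r3=0<<3=0
after ADD r1, r1, #1: r1=5+1=6
CMP r1, #7  (cmp 6,7)
BNE again: taken
after AND r3, r3, #15: r3=0&15=0
after AND r3, r3, #15: r3=0&15=0
after LSL r3, r3, #3: r3=0<<3=0
after ADD r1, r1, #1: r1=6+1=7
CMP r1, #7  (cmp 7,7)
BNE again: not taken
after MUL r3, r3, #3: r3=0*3=0
halt.
Total executed instructions: 46.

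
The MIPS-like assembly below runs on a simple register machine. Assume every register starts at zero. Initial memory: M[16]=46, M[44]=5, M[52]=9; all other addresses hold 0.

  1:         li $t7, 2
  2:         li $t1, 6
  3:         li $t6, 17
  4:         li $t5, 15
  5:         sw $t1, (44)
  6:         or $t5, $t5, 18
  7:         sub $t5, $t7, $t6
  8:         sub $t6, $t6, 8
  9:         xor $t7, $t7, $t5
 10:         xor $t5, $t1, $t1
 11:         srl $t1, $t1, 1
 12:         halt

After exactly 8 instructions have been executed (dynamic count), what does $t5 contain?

-15

li $t7, 2 → $t7=2
li $t1, 6 → $t1=6
li $t6, 17 → $t6=17
li $t5, 15 → $t5=15
sw $t1, (44) → M[44]=6
or $t5, $t5, 18 → $t5=15|18=31
sub $t5, $t7, $t6 → $t5=2-17=-15
sub $t6, $t6, 8 → $t6=17-8=9
After step 8: $t5 = -15.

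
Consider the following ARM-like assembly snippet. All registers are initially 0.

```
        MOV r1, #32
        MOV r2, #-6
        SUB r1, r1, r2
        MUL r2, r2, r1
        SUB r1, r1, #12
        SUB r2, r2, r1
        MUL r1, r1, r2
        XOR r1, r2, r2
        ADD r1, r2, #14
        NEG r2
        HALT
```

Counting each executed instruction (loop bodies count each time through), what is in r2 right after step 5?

MOV r1, #32 → r1=32
MOV r2, #-6 → r2=-6
SUB r1, r1, r2 → r1=32-(-6)=38
MUL r2, r2, r1 → r2=(-6)*38=-228
SUB r1, r1, #12 → r1=38-12=26
After step 5: r2 = -228.

-228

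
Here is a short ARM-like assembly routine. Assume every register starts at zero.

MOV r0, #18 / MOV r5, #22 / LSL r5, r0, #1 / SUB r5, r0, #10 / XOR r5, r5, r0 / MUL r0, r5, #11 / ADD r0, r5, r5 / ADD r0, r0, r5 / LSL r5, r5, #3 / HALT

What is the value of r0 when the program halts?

r0=18
r5=22
r5=18<<1=36
r5=18-10=8
r5=8^18=26
r0=26*11=286
r0=26+26=52
r0=52+26=78
r5=26<<3=208
halt.

78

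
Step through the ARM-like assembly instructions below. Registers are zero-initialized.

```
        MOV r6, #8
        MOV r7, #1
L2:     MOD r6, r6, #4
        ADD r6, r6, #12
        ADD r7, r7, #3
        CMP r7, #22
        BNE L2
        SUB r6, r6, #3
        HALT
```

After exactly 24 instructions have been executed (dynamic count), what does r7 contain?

r6=8
r7=1
r6=8%4=0
r6=0+12=12
r7=1+3=4
CMP r7, #22  (cmp 4,22)
BNE L2: taken
r6=12%4=0
r6=0+12=12
r7=4+3=7
CMP r7, #22  (cmp 7,22)
BNE L2: taken
r6=12%4=0
r6=0+12=12
r7=7+3=10
CMP r7, #22  (cmp 10,22)
BNE L2: taken
r6=12%4=0
r6=0+12=12
r7=10+3=13
CMP r7, #22  (cmp 13,22)
BNE L2: taken
r6=12%4=0
r6=0+12=12
After step 24: r7 = 13.

13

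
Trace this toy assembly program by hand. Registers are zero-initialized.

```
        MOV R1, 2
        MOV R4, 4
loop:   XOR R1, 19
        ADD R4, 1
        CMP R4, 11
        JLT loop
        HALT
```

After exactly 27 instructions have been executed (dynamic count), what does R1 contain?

MOV R1, 2 → R1=2
MOV R4, 4 → R4=4
XOR R1, 19 → R1=2^19=17
ADD R4, 1 → R4=4+1=5
CMP R4, 11  (cmp 5,11)
JLT loop: taken
XOR R1, 19 → R1=17^19=2
ADD R4, 1 → R4=5+1=6
CMP R4, 11  (cmp 6,11)
JLT loop: taken
XOR R1, 19 → R1=2^19=17
ADD R4, 1 → R4=6+1=7
CMP R4, 11  (cmp 7,11)
JLT loop: taken
XOR R1, 19 → R1=17^19=2
ADD R4, 1 → R4=7+1=8
CMP R4, 11  (cmp 8,11)
JLT loop: taken
XOR R1, 19 → R1=2^19=17
ADD R4, 1 → R4=8+1=9
CMP R4, 11  (cmp 9,11)
JLT loop: taken
XOR R1, 19 → R1=17^19=2
ADD R4, 1 → R4=9+1=10
CMP R4, 11  (cmp 10,11)
JLT loop: taken
XOR R1, 19 → R1=2^19=17
After step 27: R1 = 17.

17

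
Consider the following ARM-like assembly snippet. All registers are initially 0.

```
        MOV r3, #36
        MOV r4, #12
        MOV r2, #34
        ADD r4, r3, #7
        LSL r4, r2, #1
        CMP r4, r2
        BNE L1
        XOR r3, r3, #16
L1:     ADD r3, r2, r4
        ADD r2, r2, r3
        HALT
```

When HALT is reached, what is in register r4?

after MOV r3, #36: r3=36
after MOV r4, #12: r4=12
after MOV r2, #34: r2=34
after ADD r4, r3, #7: r4=36+7=43
after LSL r4, r2, #1: r4=34<<1=68
CMP r4, r2  (cmp 68,34)
BNE L1: taken
after ADD r3, r2, r4: r3=34+68=102
after ADD r2, r2, r3: r2=34+102=136
halt.

68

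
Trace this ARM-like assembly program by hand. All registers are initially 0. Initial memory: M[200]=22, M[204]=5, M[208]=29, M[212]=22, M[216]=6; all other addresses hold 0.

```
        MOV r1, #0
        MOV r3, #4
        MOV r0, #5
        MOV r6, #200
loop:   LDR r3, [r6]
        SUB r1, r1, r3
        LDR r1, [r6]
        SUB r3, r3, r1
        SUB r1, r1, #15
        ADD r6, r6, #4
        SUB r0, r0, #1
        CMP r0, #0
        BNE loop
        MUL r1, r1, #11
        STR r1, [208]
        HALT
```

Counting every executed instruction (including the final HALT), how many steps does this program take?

52

MOV r1, #0 → r1=0
MOV r3, #4 → r3=4
MOV r0, #5 → r0=5
MOV r6, #200 → r6=200
LDR r3, [r6] → r3=M[200]=22
SUB r1, r1, r3 → r1=0-22=-22
LDR r1, [r6] → r1=M[200]=22
SUB r3, r3, r1 → r3=22-22=0
SUB r1, r1, #15 → r1=22-15=7
ADD r6, r6, #4 → r6=200+4=204
SUB r0, r0, #1 → r0=5-1=4
CMP r0, #0  (cmp 4,0)
BNE loop: taken
LDR r3, [r6] → r3=M[204]=5
SUB r1, r1, r3 → r1=7-5=2
LDR r1, [r6] → r1=M[204]=5
SUB r3, r3, r1 → r3=5-5=0
SUB r1, r1, #15 → r1=5-15=-10
ADD r6, r6, #4 → r6=204+4=208
SUB r0, r0, #1 → r0=4-1=3
CMP r0, #0  (cmp 3,0)
BNE loop: taken
LDR r3, [r6] → r3=M[208]=29
SUB r1, r1, r3 → r1=(-10)-29=-39
LDR r1, [r6] → r1=M[208]=29
SUB r3, r3, r1 → r3=29-29=0
SUB r1, r1, #15 → r1=29-15=14
ADD r6, r6, #4 → r6=208+4=212
SUB r0, r0, #1 → r0=3-1=2
CMP r0, #0  (cmp 2,0)
BNE loop: taken
LDR r3, [r6] → r3=M[212]=22
SUB r1, r1, r3 → r1=14-22=-8
LDR r1, [r6] → r1=M[212]=22
SUB r3, r3, r1 → r3=22-22=0
SUB r1, r1, #15 → r1=22-15=7
ADD r6, r6, #4 → r6=212+4=216
SUB r0, r0, #1 → r0=2-1=1
CMP r0, #0  (cmp 1,0)
BNE loop: taken
LDR r3, [r6] → r3=M[216]=6
SUB r1, r1, r3 → r1=7-6=1
LDR r1, [r6] → r1=M[216]=6
SUB r3, r3, r1 → r3=6-6=0
SUB r1, r1, #15 → r1=6-15=-9
ADD r6, r6, #4 → r6=216+4=220
SUB r0, r0, #1 → r0=1-1=0
CMP r0, #0  (cmp 0,0)
BNE loop: not taken
MUL r1, r1, #11 → r1=(-9)*11=-99
STR r1, [208] → M[208]=-99
halt.
Total executed instructions: 52.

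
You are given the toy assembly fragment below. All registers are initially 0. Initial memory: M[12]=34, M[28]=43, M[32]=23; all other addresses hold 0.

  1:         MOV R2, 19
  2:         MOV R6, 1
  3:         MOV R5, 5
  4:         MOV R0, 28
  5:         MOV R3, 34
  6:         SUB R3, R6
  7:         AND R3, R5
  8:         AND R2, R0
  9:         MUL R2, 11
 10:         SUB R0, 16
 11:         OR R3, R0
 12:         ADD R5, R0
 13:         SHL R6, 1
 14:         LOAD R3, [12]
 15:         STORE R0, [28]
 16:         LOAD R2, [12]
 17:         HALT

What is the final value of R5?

17

R2=19
R6=1
R5=5
R0=28
R3=34
R3=34-1=33
R3=33&5=1
R2=19&28=16
R2=16*11=176
R0=28-16=12
R3=1|12=13
R5=5+12=17
R6=1<<1=2
R3=M[12]=34
STORE R0, [28] → M[28]=12
R2=M[12]=34
halt.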